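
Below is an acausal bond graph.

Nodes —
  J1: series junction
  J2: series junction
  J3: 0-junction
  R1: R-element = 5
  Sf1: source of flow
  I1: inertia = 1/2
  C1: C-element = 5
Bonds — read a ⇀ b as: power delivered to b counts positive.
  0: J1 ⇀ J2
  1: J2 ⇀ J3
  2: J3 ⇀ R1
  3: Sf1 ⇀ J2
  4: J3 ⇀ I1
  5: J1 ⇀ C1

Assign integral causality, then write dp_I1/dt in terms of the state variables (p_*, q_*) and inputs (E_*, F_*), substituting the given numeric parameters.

β3 →Sf1  (source Sf1 imposes f)
β0 →J2  (common-f at J2 fixed by 3)
β1 →J2  (common-f at J2 fixed by 3)
β5 →J1  (J1 flow already set via bond 0)
β4 →I1  (I1: I, integral causality)
β2 →J3  (J3 needs exactly one e-in)

dp_I1/dt = 5*F_Sf1 - 10*p_I1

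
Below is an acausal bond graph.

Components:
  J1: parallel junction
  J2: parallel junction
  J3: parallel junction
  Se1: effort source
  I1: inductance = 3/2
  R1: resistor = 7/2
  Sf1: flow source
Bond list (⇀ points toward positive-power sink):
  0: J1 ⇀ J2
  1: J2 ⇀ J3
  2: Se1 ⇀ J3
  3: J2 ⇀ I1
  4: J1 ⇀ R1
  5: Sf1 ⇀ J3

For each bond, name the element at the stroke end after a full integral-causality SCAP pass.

b0 →J1
b1 →J2
b2 →J3
b3 →I1
b4 →R1
b5 →Sf1

b2 stroke→J3  (source Se1 imposes e)
b5 stroke→Sf1  (Sf1: flow source, stroke at near end)
b1 stroke→J2  (0-jn J3 has e-setter on 2)
b0 stroke→J1  (J2: bond 1 brought effort, rest push out)
b3 stroke→I1  (J2 effort already set via bond 1)
b4 stroke→R1  (J1: bond 0 brought effort, rest push out)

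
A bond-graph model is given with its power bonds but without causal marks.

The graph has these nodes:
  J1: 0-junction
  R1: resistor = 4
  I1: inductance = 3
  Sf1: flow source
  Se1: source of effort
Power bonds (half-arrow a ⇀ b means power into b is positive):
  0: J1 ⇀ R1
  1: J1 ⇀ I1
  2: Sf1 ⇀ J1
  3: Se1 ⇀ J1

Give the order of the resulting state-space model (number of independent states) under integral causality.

1  (I1 all integral)

β2 →Sf1  (Sf1 fixes flow; stroke at Sf1)
β3 →J1  (Se1 (Se) sets effort on bond)
β0 →R1  (J1: bond 3 brought effort, rest push out)
β1 →I1  (0-jn J1 has e-setter on 3)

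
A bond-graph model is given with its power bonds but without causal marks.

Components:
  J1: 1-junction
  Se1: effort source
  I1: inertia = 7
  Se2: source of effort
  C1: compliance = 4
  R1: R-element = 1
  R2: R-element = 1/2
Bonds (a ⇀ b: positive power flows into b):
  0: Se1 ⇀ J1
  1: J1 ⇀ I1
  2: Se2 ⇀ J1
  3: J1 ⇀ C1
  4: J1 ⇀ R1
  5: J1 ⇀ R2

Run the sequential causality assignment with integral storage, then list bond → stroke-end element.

β0 stroke→J1  (Se1: effort source, stroke at far end)
β2 stroke→J1  (source Se2 imposes e)
β1 stroke→I1  (prefer integral on I1)
β3 stroke→J1  (J1 flow already set via bond 1)
β4 stroke→J1  (J1: bond 1 brought flow, rest push out)
β5 stroke→J1  (common-f at J1 fixed by 1)

β0 |J1
β1 |I1
β2 |J1
β3 |J1
β4 |J1
β5 |J1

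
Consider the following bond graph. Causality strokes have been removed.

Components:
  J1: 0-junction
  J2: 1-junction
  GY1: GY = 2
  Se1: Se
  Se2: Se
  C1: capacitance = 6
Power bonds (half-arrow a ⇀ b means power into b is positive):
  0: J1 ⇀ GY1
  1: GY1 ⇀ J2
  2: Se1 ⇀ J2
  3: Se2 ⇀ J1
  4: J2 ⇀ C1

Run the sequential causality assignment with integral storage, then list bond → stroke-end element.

#0 stroke at GY1
#1 stroke at GY1
#2 stroke at J2
#3 stroke at J1
#4 stroke at J2

b2 |J2  (Se1 (Se) sets effort on bond)
b3 |J1  (Se2: effort source, stroke at far end)
b0 |GY1  (common-e at J1 fixed by 3)
b1 |GY1  (GY GY1: same side as bond 0)
b4 |J2  (common-f at J2 fixed by 1)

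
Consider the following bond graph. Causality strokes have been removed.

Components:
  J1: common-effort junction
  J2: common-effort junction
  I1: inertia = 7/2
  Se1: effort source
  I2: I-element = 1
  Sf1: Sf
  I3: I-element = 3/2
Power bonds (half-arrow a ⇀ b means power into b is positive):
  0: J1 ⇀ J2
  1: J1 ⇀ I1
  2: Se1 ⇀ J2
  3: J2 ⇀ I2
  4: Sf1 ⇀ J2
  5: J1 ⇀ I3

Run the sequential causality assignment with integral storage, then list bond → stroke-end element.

b0 stroke→J1
b1 stroke→I1
b2 stroke→J2
b3 stroke→I2
b4 stroke→Sf1
b5 stroke→I3

#2 →J2  (source Se1 imposes e)
#4 →Sf1  (Sf1: flow source, stroke at near end)
#0 →J1  (common-e at J2 fixed by 2)
#3 →I2  (0-jn J2 has e-setter on 2)
#1 →I1  (J1: bond 0 brought effort, rest push out)
#5 →I3  (0-jn J1 has e-setter on 0)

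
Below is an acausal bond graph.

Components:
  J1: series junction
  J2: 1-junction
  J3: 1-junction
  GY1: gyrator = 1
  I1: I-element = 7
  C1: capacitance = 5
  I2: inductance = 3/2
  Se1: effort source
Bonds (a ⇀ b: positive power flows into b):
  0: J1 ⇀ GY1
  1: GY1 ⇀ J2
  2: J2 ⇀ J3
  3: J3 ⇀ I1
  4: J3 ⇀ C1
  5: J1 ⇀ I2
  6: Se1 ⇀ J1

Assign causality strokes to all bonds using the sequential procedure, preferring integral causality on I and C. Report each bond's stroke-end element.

bond 0 stroke at J1
bond 1 stroke at J2
bond 2 stroke at J3
bond 3 stroke at I1
bond 4 stroke at J3
bond 5 stroke at I2
bond 6 stroke at J1

bond 6 |J1  (Se1 fixes effort; stroke away)
bond 3 |I1  (I1 integral (f out))
bond 2 |J3  (common-f at J3 fixed by 3)
bond 4 |J3  (1-jn J3 has f-setter on 3)
bond 1 |J2  (J2: bond 2 brought flow, rest push out)
bond 0 |J1  (GY GY1: same side as bond 1)
bond 5 |I2  (only one flow-in slot at J1)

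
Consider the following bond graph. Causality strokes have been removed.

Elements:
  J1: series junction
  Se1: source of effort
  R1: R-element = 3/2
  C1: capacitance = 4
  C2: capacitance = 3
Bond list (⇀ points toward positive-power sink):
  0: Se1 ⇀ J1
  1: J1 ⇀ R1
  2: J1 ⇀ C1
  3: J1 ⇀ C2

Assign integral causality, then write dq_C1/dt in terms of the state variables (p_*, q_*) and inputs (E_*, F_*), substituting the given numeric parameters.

β0 stroke→J1  (Se1: effort source, stroke at far end)
β2 stroke→J1  (C1 integral (e out))
β3 stroke→J1  (prefer integral on C2)
β1 stroke→R1  (closing 1-jn rule on J1)

dq_C1/dt = 2*E_Se1/3 - q_C1/6 - 2*q_C2/9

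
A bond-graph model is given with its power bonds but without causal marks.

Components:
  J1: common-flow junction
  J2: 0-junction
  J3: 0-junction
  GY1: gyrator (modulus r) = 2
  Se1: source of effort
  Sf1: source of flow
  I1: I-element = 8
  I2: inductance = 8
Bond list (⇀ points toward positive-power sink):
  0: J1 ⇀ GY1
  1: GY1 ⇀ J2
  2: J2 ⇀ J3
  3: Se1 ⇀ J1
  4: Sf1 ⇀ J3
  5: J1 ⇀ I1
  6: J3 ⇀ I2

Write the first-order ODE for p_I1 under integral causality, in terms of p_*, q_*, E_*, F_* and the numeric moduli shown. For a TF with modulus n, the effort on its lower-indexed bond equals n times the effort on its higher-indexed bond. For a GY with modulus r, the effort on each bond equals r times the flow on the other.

bond 3 stroke at J1  (Se1 (Se) sets effort on bond)
bond 4 stroke at Sf1  (Sf1 fixes flow; stroke at Sf1)
bond 5 stroke at I1  (I1 integral (f out))
bond 0 stroke at J1  (J1 flow already set via bond 5)
bond 1 stroke at J2  (through GY1, causality inverts; strokes same side of GY1)
bond 2 stroke at J3  (0-jn J2 has e-setter on 1)
bond 6 stroke at I2  (J3 effort already set via bond 2)

dp_I1/dt = E_Se1 + 2*F_Sf1 - p_I2/4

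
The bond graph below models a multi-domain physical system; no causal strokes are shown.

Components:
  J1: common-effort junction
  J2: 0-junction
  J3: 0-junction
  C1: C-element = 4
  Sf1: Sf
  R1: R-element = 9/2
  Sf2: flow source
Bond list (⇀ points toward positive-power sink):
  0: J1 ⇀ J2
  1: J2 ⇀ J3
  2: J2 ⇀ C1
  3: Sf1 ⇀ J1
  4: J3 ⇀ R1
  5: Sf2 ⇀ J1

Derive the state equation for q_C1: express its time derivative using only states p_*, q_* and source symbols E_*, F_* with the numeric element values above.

#3 stroke→Sf1  (Sf1: flow source, stroke at near end)
#5 stroke→Sf2  (Sf2: flow source, stroke at near end)
#0 stroke→J1  (J1 needs exactly one e-in)
#2 stroke→J2  (prefer integral on C1)
#1 stroke→J3  (0-jn J2 has e-setter on 2)
#4 stroke→R1  (J3 effort already set via bond 1)

dq_C1/dt = F_Sf1 + F_Sf2 - q_C1/18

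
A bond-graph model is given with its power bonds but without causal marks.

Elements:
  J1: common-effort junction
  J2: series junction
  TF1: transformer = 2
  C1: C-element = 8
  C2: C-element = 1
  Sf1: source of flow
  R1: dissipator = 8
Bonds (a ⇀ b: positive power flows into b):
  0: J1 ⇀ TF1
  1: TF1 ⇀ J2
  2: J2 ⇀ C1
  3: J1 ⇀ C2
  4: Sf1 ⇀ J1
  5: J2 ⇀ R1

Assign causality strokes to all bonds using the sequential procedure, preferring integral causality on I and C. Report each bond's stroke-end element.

b4 stroke at Sf1  (Sf1 (Sf) sets flow on bond)
b2 stroke at J2  (C1 integral (e out))
b3 stroke at J1  (C2 outputs effort q/C2)
b0 stroke at TF1  (0-jn J1 has e-setter on 3)
b1 stroke at J2  (TF1: transformer flips bond 0)
b5 stroke at R1  (J2: last free bond brings flow in)

b0 |TF1
b1 |J2
b2 |J2
b3 |J1
b4 |Sf1
b5 |R1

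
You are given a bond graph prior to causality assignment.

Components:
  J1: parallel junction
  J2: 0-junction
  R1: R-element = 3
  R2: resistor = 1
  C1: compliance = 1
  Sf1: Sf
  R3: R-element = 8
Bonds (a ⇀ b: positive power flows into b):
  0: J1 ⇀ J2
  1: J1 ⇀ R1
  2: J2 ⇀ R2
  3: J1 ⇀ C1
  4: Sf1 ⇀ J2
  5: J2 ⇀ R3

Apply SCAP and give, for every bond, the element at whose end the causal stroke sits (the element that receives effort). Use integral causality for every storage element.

b4 stroke→Sf1  (Sf1 fixes flow; stroke at Sf1)
b3 stroke→J1  (C1: C, integral causality)
b0 stroke→J2  (J1 effort already set via bond 3)
b1 stroke→R1  (J1 effort already set via bond 3)
b2 stroke→R2  (J2: bond 0 brought effort, rest push out)
b5 stroke→R3  (J2: bond 0 brought effort, rest push out)

β0 →J2
β1 →R1
β2 →R2
β3 →J1
β4 →Sf1
β5 →R3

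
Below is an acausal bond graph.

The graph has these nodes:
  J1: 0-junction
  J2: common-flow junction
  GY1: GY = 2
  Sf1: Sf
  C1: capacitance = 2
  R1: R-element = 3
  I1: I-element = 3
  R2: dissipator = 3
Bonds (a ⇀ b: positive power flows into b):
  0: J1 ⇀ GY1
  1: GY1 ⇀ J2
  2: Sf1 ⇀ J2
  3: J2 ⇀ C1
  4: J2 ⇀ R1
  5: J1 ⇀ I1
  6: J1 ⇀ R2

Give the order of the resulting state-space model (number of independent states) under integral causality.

#2 |Sf1  (source Sf1 imposes f)
#1 |J2  (J2: bond 2 brought flow, rest push out)
#3 |J2  (common-f at J2 fixed by 2)
#4 |J2  (1-jn J2 has f-setter on 2)
#0 |J1  (GY1: gyrator matches bond 1)
#5 |I1  (0-jn J1 has e-setter on 0)
#6 |R2  (J1 effort already set via bond 0)

2  (C1, I1 all integral)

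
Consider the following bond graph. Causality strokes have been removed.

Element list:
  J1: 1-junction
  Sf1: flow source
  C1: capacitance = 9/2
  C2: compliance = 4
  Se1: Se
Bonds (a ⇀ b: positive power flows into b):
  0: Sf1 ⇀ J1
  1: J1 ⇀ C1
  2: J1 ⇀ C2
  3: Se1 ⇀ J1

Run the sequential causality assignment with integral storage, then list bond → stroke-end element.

bond 0 →Sf1
bond 1 →J1
bond 2 →J1
bond 3 →J1

β0 stroke at Sf1  (Sf1: flow source, stroke at near end)
β3 stroke at J1  (source Se1 imposes e)
β1 stroke at J1  (J1 flow already set via bond 0)
β2 stroke at J1  (1-jn J1 has f-setter on 0)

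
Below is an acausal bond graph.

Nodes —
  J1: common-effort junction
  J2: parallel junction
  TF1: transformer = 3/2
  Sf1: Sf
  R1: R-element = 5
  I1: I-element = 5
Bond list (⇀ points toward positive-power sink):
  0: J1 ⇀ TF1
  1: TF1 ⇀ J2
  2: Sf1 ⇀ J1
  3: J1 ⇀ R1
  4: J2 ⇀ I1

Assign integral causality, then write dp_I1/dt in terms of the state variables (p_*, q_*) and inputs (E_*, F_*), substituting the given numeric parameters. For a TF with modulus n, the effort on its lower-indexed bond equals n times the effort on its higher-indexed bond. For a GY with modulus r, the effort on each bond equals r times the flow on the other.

b2 stroke→Sf1  (source Sf1 imposes f)
b4 stroke→I1  (prefer integral on I1)
b1 stroke→J2  (only one effort-in slot at J2)
b0 stroke→TF1  (through TF1, causality passes straight; one stroke at TF1)
b3 stroke→J1  (J1: last free bond brings effort in)

dp_I1/dt = 10*F_Sf1/3 - 4*p_I1/9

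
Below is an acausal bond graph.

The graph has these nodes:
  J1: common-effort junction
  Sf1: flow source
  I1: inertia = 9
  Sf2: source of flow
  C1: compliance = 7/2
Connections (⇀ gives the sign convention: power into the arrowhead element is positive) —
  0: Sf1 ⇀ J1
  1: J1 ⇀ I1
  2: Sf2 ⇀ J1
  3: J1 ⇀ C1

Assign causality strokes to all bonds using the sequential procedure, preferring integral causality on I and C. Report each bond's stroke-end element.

b0 stroke at Sf1
b1 stroke at I1
b2 stroke at Sf2
b3 stroke at J1

b0 |Sf1  (Sf1: flow source, stroke at near end)
b2 |Sf2  (Sf2 fixes flow; stroke at Sf2)
b1 |I1  (I1: I, integral causality)
b3 |J1  (only one effort-in slot at J1)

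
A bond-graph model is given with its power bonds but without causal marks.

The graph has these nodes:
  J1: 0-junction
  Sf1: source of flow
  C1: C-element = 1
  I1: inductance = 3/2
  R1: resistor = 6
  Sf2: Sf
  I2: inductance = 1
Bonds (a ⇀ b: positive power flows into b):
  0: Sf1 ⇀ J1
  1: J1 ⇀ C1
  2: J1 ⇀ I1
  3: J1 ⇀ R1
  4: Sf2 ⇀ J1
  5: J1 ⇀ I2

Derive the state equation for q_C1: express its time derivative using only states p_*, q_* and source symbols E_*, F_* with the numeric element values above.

β0 stroke at Sf1  (Sf1 (Sf) sets flow on bond)
β4 stroke at Sf2  (Sf2: flow source, stroke at near end)
β1 stroke at J1  (C1 outputs effort q/C1)
β2 stroke at I1  (0-jn J1 has e-setter on 1)
β3 stroke at R1  (common-e at J1 fixed by 1)
β5 stroke at I2  (0-jn J1 has e-setter on 1)

dq_C1/dt = F_Sf1 + F_Sf2 - 2*p_I1/3 - p_I2 - q_C1/6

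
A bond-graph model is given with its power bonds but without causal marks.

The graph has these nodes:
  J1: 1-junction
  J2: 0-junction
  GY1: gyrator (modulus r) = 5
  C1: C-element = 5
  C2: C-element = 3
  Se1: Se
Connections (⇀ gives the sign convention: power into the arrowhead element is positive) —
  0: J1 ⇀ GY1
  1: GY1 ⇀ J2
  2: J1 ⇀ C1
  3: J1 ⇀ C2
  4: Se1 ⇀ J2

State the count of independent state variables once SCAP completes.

2  (C1, C2 all integral)

#4 →J2  (source Se1 imposes e)
#1 →GY1  (J2 effort already set via bond 4)
#0 →GY1  (through GY1, causality inverts; strokes same side of GY1)
#2 →J1  (J1: bond 0 brought flow, rest push out)
#3 →J1  (J1 flow already set via bond 0)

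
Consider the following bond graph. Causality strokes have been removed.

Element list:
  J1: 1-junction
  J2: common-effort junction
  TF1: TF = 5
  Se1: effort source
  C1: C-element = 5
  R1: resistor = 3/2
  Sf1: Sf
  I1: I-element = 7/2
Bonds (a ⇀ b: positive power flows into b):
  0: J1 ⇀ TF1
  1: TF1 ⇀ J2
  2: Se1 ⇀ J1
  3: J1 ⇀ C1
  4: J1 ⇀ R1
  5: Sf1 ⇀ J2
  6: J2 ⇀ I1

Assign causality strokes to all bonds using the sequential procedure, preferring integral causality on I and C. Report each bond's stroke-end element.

b0 →TF1
b1 →J2
b2 →J1
b3 →J1
b4 →J1
b5 →Sf1
b6 →I1

β2 |J1  (source Se1 imposes e)
β5 |Sf1  (Sf1 (Sf) sets flow on bond)
β3 |J1  (C1 outputs effort q/C1)
β6 |I1  (I1 integral (f out))
β1 |J2  (only one effort-in slot at J2)
β0 |TF1  (TF1: transformer flips bond 1)
β4 |J1  (1-jn J1 has f-setter on 0)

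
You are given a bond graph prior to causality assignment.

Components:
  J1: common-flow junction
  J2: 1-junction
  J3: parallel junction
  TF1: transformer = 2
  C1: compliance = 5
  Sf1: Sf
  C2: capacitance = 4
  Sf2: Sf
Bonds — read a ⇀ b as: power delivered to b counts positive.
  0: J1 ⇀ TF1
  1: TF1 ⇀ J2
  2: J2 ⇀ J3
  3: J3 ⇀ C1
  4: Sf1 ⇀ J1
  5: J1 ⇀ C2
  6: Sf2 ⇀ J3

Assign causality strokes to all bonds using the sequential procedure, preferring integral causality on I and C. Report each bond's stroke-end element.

b0 stroke→J1
b1 stroke→TF1
b2 stroke→J2
b3 stroke→J3
b4 stroke→Sf1
b5 stroke→J1
b6 stroke→Sf2

bond 4 stroke at Sf1  (Sf1: flow source, stroke at near end)
bond 6 stroke at Sf2  (Sf2 fixes flow; stroke at Sf2)
bond 0 stroke at J1  (common-f at J1 fixed by 4)
bond 5 stroke at J1  (common-f at J1 fixed by 4)
bond 1 stroke at TF1  (TF1 one-in-one-out from 0)
bond 2 stroke at J2  (J2: bond 1 brought flow, rest push out)
bond 3 stroke at J3  (J3 needs exactly one e-in)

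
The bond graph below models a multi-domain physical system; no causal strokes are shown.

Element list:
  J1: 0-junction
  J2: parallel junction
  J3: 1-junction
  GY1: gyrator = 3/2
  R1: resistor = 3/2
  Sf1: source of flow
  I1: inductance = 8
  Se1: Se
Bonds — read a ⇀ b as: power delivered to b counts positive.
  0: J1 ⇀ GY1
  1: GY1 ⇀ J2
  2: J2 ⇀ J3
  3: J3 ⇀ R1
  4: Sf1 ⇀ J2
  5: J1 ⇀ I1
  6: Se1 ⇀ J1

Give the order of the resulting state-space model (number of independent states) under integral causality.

β4 stroke→Sf1  (Sf1 fixes flow; stroke at Sf1)
β6 stroke→J1  (source Se1 imposes e)
β0 stroke→GY1  (J1 effort already set via bond 6)
β5 stroke→I1  (0-jn J1 has e-setter on 6)
β1 stroke→GY1  (through GY1, causality inverts; strokes same side of GY1)
β2 stroke→J2  (J2 needs exactly one e-in)
β3 stroke→J3  (common-f at J3 fixed by 2)

1  (I1 all integral)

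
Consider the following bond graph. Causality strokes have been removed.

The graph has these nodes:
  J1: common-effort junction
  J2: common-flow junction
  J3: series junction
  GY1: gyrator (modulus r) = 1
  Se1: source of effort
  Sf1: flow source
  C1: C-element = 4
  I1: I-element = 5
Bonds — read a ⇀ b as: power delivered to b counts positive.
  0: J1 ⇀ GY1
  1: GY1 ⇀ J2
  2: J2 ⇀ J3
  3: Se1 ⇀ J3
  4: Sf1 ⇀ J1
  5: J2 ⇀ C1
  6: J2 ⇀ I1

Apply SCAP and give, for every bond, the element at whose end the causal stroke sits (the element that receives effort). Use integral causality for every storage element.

β0 stroke→J1
β1 stroke→J2
β2 stroke→J2
β3 stroke→J3
β4 stroke→Sf1
β5 stroke→J2
β6 stroke→I1

bond 3 →J3  (Se1: effort source, stroke at far end)
bond 4 →Sf1  (Sf1 fixes flow; stroke at Sf1)
bond 0 →J1  (only one effort-in slot at J1)
bond 2 →J2  (closing 1-jn rule on J3)
bond 1 →J2  (through GY1, causality inverts; strokes same side of GY1)
bond 5 →J2  (C1: C, integral causality)
bond 6 →I1  (J2: last free bond brings flow in)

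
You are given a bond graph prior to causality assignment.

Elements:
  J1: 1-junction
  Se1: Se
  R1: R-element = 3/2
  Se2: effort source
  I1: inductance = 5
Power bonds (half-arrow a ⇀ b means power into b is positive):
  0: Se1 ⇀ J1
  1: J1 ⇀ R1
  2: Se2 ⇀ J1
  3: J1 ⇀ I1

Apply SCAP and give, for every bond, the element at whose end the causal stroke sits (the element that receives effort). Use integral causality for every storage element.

β0 stroke→J1
β1 stroke→J1
β2 stroke→J1
β3 stroke→I1

#0 →J1  (Se1 (Se) sets effort on bond)
#2 →J1  (Se2 fixes effort; stroke away)
#3 →I1  (I1: I, integral causality)
#1 →J1  (J1: bond 3 brought flow, rest push out)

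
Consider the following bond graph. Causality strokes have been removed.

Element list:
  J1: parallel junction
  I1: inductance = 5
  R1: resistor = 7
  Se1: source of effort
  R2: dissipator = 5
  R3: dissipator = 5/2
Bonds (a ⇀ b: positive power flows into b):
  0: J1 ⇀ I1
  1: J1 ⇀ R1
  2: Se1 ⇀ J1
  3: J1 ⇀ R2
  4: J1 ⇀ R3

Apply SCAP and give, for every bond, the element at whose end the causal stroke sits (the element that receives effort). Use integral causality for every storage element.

bond 2 stroke at J1  (Se1 fixes effort; stroke away)
bond 0 stroke at I1  (0-jn J1 has e-setter on 2)
bond 1 stroke at R1  (J1: bond 2 brought effort, rest push out)
bond 3 stroke at R2  (J1 effort already set via bond 2)
bond 4 stroke at R3  (common-e at J1 fixed by 2)

β0 |I1
β1 |R1
β2 |J1
β3 |R2
β4 |R3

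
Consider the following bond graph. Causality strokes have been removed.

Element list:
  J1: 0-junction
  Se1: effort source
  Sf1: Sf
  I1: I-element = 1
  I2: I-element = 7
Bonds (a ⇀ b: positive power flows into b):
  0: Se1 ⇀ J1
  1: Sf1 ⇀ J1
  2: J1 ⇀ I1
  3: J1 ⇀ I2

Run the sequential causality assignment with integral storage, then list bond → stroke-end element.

b0 stroke at J1  (source Se1 imposes e)
b1 stroke at Sf1  (Sf1: flow source, stroke at near end)
b2 stroke at I1  (J1: bond 0 brought effort, rest push out)
b3 stroke at I2  (J1: bond 0 brought effort, rest push out)

b0 →J1
b1 →Sf1
b2 →I1
b3 →I2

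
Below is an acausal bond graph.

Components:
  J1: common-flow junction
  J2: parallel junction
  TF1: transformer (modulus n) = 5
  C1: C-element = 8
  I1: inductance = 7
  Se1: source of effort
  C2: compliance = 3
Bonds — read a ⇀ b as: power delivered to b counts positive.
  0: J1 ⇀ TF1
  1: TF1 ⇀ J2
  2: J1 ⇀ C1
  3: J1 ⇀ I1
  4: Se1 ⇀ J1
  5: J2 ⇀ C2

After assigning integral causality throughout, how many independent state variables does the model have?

bond 4 stroke at J1  (Se1 (Se) sets effort on bond)
bond 2 stroke at J1  (prefer integral on C1)
bond 3 stroke at I1  (I1 integral (f out))
bond 0 stroke at J1  (J1 flow already set via bond 3)
bond 1 stroke at TF1  (TF1: transformer flips bond 0)
bond 5 stroke at J2  (J2 needs exactly one e-in)

3  (C1, C2, I1 all integral)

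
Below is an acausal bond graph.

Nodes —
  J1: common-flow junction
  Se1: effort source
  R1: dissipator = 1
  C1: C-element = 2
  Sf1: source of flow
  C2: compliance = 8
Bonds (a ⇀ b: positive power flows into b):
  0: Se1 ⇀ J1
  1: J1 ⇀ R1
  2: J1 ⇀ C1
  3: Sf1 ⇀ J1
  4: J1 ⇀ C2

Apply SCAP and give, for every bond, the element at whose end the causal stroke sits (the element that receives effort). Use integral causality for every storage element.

β0 →J1  (Se1 (Se) sets effort on bond)
β3 →Sf1  (source Sf1 imposes f)
β1 →J1  (J1: bond 3 brought flow, rest push out)
β2 →J1  (common-f at J1 fixed by 3)
β4 →J1  (J1 flow already set via bond 3)

β0 |J1
β1 |J1
β2 |J1
β3 |Sf1
β4 |J1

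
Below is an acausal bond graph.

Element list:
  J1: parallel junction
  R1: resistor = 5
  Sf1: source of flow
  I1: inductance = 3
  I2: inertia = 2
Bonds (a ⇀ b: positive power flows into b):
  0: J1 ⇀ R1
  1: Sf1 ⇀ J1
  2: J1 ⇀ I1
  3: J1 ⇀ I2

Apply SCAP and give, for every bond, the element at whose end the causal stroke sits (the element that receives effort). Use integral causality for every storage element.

#1 stroke→Sf1  (Sf1 fixes flow; stroke at Sf1)
#2 stroke→I1  (I1 outputs flow p/I1)
#3 stroke→I2  (I2 outputs flow p/I2)
#0 stroke→J1  (J1: last free bond brings effort in)

#0 stroke→J1
#1 stroke→Sf1
#2 stroke→I1
#3 stroke→I2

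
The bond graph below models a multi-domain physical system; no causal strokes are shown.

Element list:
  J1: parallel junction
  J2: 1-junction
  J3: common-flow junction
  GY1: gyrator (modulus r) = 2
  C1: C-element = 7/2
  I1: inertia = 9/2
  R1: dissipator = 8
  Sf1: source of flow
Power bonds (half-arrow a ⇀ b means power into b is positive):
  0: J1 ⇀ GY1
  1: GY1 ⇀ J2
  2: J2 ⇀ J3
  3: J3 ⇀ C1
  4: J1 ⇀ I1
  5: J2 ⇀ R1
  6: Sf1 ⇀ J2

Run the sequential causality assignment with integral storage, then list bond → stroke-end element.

#0 stroke→J1
#1 stroke→J2
#2 stroke→J2
#3 stroke→J3
#4 stroke→I1
#5 stroke→J2
#6 stroke→Sf1

bond 6 stroke at Sf1  (Sf1: flow source, stroke at near end)
bond 1 stroke at J2  (common-f at J2 fixed by 6)
bond 2 stroke at J2  (J2: bond 6 brought flow, rest push out)
bond 5 stroke at J2  (J2: bond 6 brought flow, rest push out)
bond 3 stroke at J3  (1-jn J3 has f-setter on 2)
bond 0 stroke at J1  (through GY1, causality inverts; strokes same side of GY1)
bond 4 stroke at I1  (J1: bond 0 brought effort, rest push out)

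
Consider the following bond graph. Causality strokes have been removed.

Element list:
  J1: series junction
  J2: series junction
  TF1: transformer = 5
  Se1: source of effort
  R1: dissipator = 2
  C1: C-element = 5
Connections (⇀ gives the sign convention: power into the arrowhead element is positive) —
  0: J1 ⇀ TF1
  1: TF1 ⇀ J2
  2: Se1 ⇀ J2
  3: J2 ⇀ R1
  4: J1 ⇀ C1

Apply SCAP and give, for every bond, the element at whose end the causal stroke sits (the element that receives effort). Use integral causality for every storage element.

b0 stroke at TF1
b1 stroke at J2
b2 stroke at J2
b3 stroke at R1
b4 stroke at J1

β2 stroke at J2  (source Se1 imposes e)
β4 stroke at J1  (C1 outputs effort q/C1)
β0 stroke at TF1  (only one flow-in slot at J1)
β1 stroke at J2  (TF TF1: opposite of bond 0)
β3 stroke at R1  (J2 needs exactly one f-in)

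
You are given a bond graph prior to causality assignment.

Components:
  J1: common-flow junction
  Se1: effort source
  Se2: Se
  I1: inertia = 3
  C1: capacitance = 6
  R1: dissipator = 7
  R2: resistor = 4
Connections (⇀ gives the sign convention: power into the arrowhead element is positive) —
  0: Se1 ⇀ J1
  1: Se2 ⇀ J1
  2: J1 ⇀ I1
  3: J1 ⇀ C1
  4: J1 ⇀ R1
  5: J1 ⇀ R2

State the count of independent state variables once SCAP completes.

2  (C1, I1 all integral)

b0 stroke at J1  (source Se1 imposes e)
b1 stroke at J1  (Se2 fixes effort; stroke away)
b2 stroke at I1  (I1 outputs flow p/I1)
b3 stroke at J1  (1-jn J1 has f-setter on 2)
b4 stroke at J1  (common-f at J1 fixed by 2)
b5 stroke at J1  (J1 flow already set via bond 2)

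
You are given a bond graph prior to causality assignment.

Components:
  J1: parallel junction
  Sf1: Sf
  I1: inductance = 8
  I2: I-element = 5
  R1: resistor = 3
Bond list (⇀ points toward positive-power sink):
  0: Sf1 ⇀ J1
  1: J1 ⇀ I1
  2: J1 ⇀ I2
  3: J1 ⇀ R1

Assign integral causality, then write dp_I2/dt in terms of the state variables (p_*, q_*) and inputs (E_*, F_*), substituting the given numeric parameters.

dp_I2/dt = 3*F_Sf1 - 3*p_I1/8 - 3*p_I2/5

b0 stroke→Sf1  (Sf1: flow source, stroke at near end)
b1 stroke→I1  (I1: I, integral causality)
b2 stroke→I2  (I2 integral (f out))
b3 stroke→J1  (only one effort-in slot at J1)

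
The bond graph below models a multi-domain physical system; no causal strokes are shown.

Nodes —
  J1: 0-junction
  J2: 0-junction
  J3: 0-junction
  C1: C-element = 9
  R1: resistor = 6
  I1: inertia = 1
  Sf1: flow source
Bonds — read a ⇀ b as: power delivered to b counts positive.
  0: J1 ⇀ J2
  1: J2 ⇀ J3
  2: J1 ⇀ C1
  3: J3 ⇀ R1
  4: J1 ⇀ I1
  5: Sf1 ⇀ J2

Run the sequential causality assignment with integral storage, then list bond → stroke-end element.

#5 stroke→Sf1  (Sf1 (Sf) sets flow on bond)
#2 stroke→J1  (C1: C, integral causality)
#0 stroke→J2  (0-jn J1 has e-setter on 2)
#4 stroke→I1  (common-e at J1 fixed by 2)
#1 stroke→J3  (J2: bond 0 brought effort, rest push out)
#3 stroke→R1  (J3: bond 1 brought effort, rest push out)

b0 stroke→J2
b1 stroke→J3
b2 stroke→J1
b3 stroke→R1
b4 stroke→I1
b5 stroke→Sf1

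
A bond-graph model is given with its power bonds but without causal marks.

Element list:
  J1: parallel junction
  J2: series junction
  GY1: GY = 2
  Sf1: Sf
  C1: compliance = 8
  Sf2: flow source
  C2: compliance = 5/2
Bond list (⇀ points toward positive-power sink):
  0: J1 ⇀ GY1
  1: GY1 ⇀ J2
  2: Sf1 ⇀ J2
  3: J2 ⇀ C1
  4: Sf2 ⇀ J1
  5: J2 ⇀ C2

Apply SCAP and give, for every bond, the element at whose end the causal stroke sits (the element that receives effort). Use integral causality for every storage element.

#2 |Sf1  (Sf1: flow source, stroke at near end)
#4 |Sf2  (source Sf2 imposes f)
#0 |J1  (closing 0-jn rule on J1)
#1 |J2  (J2: bond 2 brought flow, rest push out)
#3 |J2  (1-jn J2 has f-setter on 2)
#5 |J2  (common-f at J2 fixed by 2)

#0 →J1
#1 →J2
#2 →Sf1
#3 →J2
#4 →Sf2
#5 →J2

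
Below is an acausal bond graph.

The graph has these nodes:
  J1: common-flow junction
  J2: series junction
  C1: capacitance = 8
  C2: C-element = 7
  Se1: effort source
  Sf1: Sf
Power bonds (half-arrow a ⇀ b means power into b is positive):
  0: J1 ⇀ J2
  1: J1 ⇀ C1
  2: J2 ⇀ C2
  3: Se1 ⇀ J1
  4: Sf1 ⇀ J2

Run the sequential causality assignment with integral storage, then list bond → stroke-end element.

#3 stroke at J1  (Se1: effort source, stroke at far end)
#4 stroke at Sf1  (Sf1 fixes flow; stroke at Sf1)
#0 stroke at J2  (common-f at J2 fixed by 4)
#2 stroke at J2  (J2: bond 4 brought flow, rest push out)
#1 stroke at J1  (J1 flow already set via bond 0)

#0 →J2
#1 →J1
#2 →J2
#3 →J1
#4 →Sf1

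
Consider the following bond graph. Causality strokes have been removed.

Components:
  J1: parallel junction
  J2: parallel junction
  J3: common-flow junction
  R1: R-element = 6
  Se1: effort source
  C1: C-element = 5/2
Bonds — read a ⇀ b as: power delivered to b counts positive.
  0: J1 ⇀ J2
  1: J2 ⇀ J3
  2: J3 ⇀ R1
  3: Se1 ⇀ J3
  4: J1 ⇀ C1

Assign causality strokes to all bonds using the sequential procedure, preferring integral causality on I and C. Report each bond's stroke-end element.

β3 |J3  (Se1 (Se) sets effort on bond)
β4 |J1  (prefer integral on C1)
β0 |J2  (0-jn J1 has e-setter on 4)
β1 |J3  (common-e at J2 fixed by 0)
β2 |R1  (J3 needs exactly one f-in)

#0 stroke→J2
#1 stroke→J3
#2 stroke→R1
#3 stroke→J3
#4 stroke→J1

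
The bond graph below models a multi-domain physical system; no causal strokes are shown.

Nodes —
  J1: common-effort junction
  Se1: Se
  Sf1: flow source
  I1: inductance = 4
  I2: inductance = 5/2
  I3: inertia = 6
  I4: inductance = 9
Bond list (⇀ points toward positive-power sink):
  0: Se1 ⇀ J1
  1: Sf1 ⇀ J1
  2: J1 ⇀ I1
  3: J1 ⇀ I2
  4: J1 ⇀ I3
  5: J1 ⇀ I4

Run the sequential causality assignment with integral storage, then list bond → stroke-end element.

#0 stroke at J1
#1 stroke at Sf1
#2 stroke at I1
#3 stroke at I2
#4 stroke at I3
#5 stroke at I4

b0 stroke at J1  (Se1 fixes effort; stroke away)
b1 stroke at Sf1  (source Sf1 imposes f)
b2 stroke at I1  (J1 effort already set via bond 0)
b3 stroke at I2  (J1 effort already set via bond 0)
b4 stroke at I3  (0-jn J1 has e-setter on 0)
b5 stroke at I4  (common-e at J1 fixed by 0)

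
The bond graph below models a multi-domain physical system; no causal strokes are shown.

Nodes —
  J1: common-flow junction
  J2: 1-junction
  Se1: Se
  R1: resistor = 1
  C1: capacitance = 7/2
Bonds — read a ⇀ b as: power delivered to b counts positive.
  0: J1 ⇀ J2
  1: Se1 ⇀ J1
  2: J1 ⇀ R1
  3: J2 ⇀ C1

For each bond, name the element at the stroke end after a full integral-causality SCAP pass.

β1 stroke at J1  (Se1 fixes effort; stroke away)
β3 stroke at J2  (C1 integral (e out))
β0 stroke at J1  (J2 needs exactly one f-in)
β2 stroke at R1  (J1 needs exactly one f-in)

b0 stroke→J1
b1 stroke→J1
b2 stroke→R1
b3 stroke→J2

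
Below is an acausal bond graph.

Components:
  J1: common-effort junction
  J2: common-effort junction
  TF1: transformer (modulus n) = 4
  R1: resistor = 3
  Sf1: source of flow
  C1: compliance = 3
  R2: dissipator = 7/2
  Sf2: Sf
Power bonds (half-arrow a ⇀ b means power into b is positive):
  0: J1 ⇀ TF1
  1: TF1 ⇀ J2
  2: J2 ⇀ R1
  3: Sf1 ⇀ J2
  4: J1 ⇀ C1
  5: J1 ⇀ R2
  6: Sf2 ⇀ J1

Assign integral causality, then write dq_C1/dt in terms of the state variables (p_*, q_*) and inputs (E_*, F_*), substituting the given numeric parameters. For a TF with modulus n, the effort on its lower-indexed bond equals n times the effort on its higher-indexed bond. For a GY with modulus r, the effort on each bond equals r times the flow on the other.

dq_C1/dt = F_Sf1/4 + F_Sf2 - 103*q_C1/1008

bond 3 →Sf1  (Sf1 fixes flow; stroke at Sf1)
bond 6 →Sf2  (Sf2 (Sf) sets flow on bond)
bond 4 →J1  (C1: C, integral causality)
bond 0 →TF1  (common-e at J1 fixed by 4)
bond 5 →R2  (common-e at J1 fixed by 4)
bond 1 →J2  (through TF1, causality passes straight; one stroke at TF1)
bond 2 →R1  (J2 effort already set via bond 1)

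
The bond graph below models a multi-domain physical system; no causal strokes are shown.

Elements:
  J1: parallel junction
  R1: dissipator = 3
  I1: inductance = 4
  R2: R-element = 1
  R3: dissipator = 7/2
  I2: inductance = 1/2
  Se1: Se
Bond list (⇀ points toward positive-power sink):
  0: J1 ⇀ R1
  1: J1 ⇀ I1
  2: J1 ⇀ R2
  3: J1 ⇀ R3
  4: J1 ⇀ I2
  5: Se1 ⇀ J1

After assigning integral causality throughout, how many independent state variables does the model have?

#5 stroke at J1  (Se1 fixes effort; stroke away)
#0 stroke at R1  (J1 effort already set via bond 5)
#1 stroke at I1  (0-jn J1 has e-setter on 5)
#2 stroke at R2  (common-e at J1 fixed by 5)
#3 stroke at R3  (0-jn J1 has e-setter on 5)
#4 stroke at I2  (J1: bond 5 brought effort, rest push out)

2  (I1, I2 all integral)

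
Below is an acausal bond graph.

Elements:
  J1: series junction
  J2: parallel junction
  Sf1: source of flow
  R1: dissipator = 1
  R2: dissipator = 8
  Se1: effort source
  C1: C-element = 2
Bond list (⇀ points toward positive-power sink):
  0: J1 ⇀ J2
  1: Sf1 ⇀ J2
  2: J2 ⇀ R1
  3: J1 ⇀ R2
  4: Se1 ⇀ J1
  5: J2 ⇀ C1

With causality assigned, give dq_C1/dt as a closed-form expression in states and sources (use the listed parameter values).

dq_C1/dt = E_Se1/8 + F_Sf1 - 9*q_C1/16

bond 1 |Sf1  (Sf1: flow source, stroke at near end)
bond 4 |J1  (source Se1 imposes e)
bond 5 |J2  (C1: C, integral causality)
bond 0 |J1  (J2: bond 5 brought effort, rest push out)
bond 2 |R1  (J2 effort already set via bond 5)
bond 3 |R2  (J1: last free bond brings flow in)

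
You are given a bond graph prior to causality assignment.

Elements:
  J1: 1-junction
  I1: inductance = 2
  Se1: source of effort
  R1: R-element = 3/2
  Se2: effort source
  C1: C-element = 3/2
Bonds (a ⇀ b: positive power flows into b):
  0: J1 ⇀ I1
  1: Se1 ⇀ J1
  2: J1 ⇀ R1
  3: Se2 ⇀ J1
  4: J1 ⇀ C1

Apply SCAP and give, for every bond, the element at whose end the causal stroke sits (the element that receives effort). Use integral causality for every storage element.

β0 stroke→I1
β1 stroke→J1
β2 stroke→J1
β3 stroke→J1
β4 stroke→J1

b1 →J1  (Se1 fixes effort; stroke away)
b3 →J1  (Se2 (Se) sets effort on bond)
b0 →I1  (I1: I, integral causality)
b2 →J1  (common-f at J1 fixed by 0)
b4 →J1  (common-f at J1 fixed by 0)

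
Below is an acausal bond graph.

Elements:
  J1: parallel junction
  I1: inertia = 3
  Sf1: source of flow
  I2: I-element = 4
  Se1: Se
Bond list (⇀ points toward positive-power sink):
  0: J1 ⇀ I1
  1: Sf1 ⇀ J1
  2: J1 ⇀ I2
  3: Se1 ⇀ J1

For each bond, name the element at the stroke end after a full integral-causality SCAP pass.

#0 →I1
#1 →Sf1
#2 →I2
#3 →J1

#1 |Sf1  (Sf1 (Sf) sets flow on bond)
#3 |J1  (Se1 fixes effort; stroke away)
#0 |I1  (0-jn J1 has e-setter on 3)
#2 |I2  (common-e at J1 fixed by 3)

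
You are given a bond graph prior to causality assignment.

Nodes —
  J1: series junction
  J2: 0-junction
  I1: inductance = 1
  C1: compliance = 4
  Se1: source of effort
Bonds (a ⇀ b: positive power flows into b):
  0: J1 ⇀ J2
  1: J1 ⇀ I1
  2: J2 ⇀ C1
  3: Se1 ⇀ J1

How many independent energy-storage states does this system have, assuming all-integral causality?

#3 stroke→J1  (Se1 (Se) sets effort on bond)
#1 stroke→I1  (I1 integral (f out))
#0 stroke→J1  (J1: bond 1 brought flow, rest push out)
#2 stroke→J2  (J2: last free bond brings effort in)

2  (C1, I1 all integral)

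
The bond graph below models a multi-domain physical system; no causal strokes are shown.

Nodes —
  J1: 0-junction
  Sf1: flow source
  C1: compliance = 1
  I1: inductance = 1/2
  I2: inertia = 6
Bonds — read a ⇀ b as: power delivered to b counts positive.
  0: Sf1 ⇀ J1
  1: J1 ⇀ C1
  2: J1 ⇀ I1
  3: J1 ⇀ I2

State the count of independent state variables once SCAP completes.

b0 stroke at Sf1  (Sf1: flow source, stroke at near end)
b1 stroke at J1  (C1 integral (e out))
b2 stroke at I1  (J1: bond 1 brought effort, rest push out)
b3 stroke at I2  (common-e at J1 fixed by 1)

3  (C1, I1, I2 all integral)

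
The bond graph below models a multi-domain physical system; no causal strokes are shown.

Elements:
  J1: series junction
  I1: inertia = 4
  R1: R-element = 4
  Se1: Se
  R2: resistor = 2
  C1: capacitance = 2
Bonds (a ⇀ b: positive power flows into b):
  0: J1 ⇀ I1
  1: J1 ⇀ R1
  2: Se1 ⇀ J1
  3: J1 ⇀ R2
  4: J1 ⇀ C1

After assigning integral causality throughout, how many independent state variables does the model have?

2  (C1, I1 all integral)

#2 |J1  (Se1: effort source, stroke at far end)
#0 |I1  (I1 outputs flow p/I1)
#1 |J1  (1-jn J1 has f-setter on 0)
#3 |J1  (J1 flow already set via bond 0)
#4 |J1  (common-f at J1 fixed by 0)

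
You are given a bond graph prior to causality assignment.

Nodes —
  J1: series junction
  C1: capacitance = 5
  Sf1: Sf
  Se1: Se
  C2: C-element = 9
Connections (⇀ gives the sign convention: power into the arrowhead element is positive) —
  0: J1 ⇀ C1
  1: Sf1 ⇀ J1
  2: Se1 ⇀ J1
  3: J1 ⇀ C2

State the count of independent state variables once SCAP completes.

2  (C1, C2 all integral)

b1 →Sf1  (Sf1 fixes flow; stroke at Sf1)
b2 →J1  (Se1: effort source, stroke at far end)
b0 →J1  (J1 flow already set via bond 1)
b3 →J1  (J1 flow already set via bond 1)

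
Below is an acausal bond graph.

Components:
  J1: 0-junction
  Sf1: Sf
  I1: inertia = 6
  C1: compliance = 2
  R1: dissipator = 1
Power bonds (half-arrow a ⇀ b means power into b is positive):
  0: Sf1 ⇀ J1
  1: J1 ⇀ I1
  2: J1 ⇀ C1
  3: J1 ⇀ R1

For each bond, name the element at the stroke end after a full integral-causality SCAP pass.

bond 0 →Sf1
bond 1 →I1
bond 2 →J1
bond 3 →R1

bond 0 stroke at Sf1  (source Sf1 imposes f)
bond 1 stroke at I1  (I1 outputs flow p/I1)
bond 2 stroke at J1  (prefer integral on C1)
bond 3 stroke at R1  (common-e at J1 fixed by 2)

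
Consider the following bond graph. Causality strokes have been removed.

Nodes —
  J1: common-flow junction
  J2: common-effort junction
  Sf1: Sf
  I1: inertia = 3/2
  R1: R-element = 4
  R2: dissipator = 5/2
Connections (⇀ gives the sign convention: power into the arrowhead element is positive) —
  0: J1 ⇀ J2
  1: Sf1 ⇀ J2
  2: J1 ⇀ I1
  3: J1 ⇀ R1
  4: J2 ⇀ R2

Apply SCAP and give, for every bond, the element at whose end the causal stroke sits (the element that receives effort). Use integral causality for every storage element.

b0 stroke at J1
b1 stroke at Sf1
b2 stroke at I1
b3 stroke at J1
b4 stroke at J2

bond 1 →Sf1  (source Sf1 imposes f)
bond 2 →I1  (I1 integral (f out))
bond 0 →J1  (J1 flow already set via bond 2)
bond 3 →J1  (1-jn J1 has f-setter on 2)
bond 4 →J2  (closing 0-jn rule on J2)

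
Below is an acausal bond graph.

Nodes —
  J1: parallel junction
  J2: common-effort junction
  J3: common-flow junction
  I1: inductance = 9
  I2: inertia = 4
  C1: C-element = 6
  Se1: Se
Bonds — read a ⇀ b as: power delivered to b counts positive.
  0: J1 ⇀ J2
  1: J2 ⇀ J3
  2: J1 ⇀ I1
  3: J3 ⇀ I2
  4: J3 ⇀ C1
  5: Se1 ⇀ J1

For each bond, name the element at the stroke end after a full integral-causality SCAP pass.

bond 0 stroke at J2
bond 1 stroke at J3
bond 2 stroke at I1
bond 3 stroke at I2
bond 4 stroke at J3
bond 5 stroke at J1

#5 stroke→J1  (Se1 (Se) sets effort on bond)
#0 stroke→J2  (J1: bond 5 brought effort, rest push out)
#2 stroke→I1  (J1: bond 5 brought effort, rest push out)
#1 stroke→J3  (J2 effort already set via bond 0)
#3 stroke→I2  (prefer integral on I2)
#4 stroke→J3  (common-f at J3 fixed by 3)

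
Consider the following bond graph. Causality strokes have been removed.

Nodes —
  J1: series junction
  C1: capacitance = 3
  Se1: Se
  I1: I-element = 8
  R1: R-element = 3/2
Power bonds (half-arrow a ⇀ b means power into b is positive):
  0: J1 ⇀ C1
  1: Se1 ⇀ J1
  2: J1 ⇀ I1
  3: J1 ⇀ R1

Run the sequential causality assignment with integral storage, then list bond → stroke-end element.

b1 stroke→J1  (Se1 (Se) sets effort on bond)
b0 stroke→J1  (prefer integral on C1)
b2 stroke→I1  (I1: I, integral causality)
b3 stroke→J1  (common-f at J1 fixed by 2)

bond 0 stroke at J1
bond 1 stroke at J1
bond 2 stroke at I1
bond 3 stroke at J1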